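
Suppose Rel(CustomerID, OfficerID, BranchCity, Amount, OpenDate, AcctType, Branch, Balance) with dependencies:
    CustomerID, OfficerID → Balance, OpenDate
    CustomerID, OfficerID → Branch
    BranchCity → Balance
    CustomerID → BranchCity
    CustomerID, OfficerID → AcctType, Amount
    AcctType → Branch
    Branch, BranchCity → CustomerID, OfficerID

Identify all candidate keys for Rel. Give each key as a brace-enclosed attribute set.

Closure of {AcctType, BranchCity} is {AcctType, Amount, Balance, Branch, BranchCity, CustomerID, OfficerID, OpenDate}, the whole schema; {AcctType, BranchCity} is a candidate key.
Closure of {AcctType, CustomerID} is {AcctType, Amount, Balance, Branch, BranchCity, CustomerID, OfficerID, OpenDate}, the whole schema; {AcctType, CustomerID} is a candidate key.
Closure of {Branch, BranchCity} is {AcctType, Amount, Balance, Branch, BranchCity, CustomerID, OfficerID, OpenDate}, the whole schema; {Branch, BranchCity} is a candidate key.
Closure of {Branch, CustomerID} is {AcctType, Amount, Balance, Branch, BranchCity, CustomerID, OfficerID, OpenDate}, the whole schema; {Branch, CustomerID} is a candidate key.
Closure of {CustomerID, OfficerID} is {AcctType, Amount, Balance, Branch, BranchCity, CustomerID, OfficerID, OpenDate}, the whole schema; {CustomerID, OfficerID} is a candidate key.
No proper subset of any of these is a key, and no other minimal superkey exists.

{AcctType, BranchCity}, {AcctType, CustomerID}, {Branch, BranchCity}, {Branch, CustomerID}, {CustomerID, OfficerID}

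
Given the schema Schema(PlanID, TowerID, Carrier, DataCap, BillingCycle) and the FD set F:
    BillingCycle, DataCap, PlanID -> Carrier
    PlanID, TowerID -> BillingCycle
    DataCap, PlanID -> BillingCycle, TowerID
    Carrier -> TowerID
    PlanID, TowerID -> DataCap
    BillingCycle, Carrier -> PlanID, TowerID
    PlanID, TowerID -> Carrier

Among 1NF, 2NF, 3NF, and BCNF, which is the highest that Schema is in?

3NF

Candidate keys: {BillingCycle, Carrier}, {Carrier, PlanID}, {DataCap, PlanID}, {PlanID, TowerID}. Prime attributes: {BillingCycle, Carrier, DataCap, PlanID, TowerID}.
For Carrier -> TowerID we have {Carrier}⁺ = {Carrier, TowerID}; {Carrier} is not a superkey, so BCNF fails.
Since {TowerID} ⊆ prime attributes and every other non-superkey FD also has a prime right side, the schema is in 3NF.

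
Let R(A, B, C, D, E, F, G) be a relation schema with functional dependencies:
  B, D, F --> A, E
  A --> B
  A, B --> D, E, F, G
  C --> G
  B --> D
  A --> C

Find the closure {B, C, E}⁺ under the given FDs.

Start with {B, C, E}.
C --> G applies; add {G} → now {B, C, E, G}.
B --> D applies; add {D} → now {B, C, D, E, G}.
No further FD applies.

{B, C, D, E, G}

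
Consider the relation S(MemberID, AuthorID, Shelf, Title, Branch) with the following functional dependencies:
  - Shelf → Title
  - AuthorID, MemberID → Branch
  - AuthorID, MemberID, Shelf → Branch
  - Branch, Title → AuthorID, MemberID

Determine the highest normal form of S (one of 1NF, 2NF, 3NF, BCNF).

Candidate keys: {AuthorID, MemberID, Shelf}, {Branch, Shelf}. Prime attributes: {AuthorID, Branch, MemberID, Shelf}.
Shelf → Title breaks BCNF: {Shelf}⁺ = {Shelf, Title}, so {Shelf} is not a superkey.
Shelf → Title determines the non-prime attribute {Title} from a non-superkey — 3NF is violated.
The proper key subset {Shelf} of {Branch, Shelf} determines non-prime {Title}, so the relation is not even in 2NF.

1NF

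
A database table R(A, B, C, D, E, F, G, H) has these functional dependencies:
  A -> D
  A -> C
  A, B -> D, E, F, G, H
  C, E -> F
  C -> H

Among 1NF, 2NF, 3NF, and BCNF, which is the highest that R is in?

1NF

Candidate key: {A, B}. Prime attributes: {A, B}.
A -> D breaks BCNF: {A}⁺ = {A, C, D, H}, so {A} is not a superkey.
A -> D determines the non-prime attribute {D} from a non-superkey — 3NF is violated.
The proper key subset {A} of {A, B} determines non-prime {C, D, H}, so the relation is not even in 2NF.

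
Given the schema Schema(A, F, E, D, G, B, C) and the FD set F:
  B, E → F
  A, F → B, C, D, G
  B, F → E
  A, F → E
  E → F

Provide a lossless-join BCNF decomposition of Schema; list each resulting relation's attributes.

{A, B, C, D, E, G}; {E, F}

Candidate keys of the original relation: {A, E}, {A, F}.
{A, B, C, D, E, F, G}: {B, E} determines {B, E, F} here but is not a superkey — split on B, E → F, giving {B, E, F} and {A, B, C, D, E, G}.
{B, E, F}: {E} determines {E, F} here but is not a superkey — split on E → F, giving {E, F} and {B, E}.
{E, F} has no BCNF violation.
{B, E} has no BCNF violation.
{A, B, C, D, E, G} has no BCNF violation.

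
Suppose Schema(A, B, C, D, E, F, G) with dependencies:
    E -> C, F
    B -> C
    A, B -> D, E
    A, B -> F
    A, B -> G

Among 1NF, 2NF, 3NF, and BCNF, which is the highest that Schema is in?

1NF

Candidate key: {A, B}. Prime attributes: {A, B}.
For E -> C, F we have {E}⁺ = {C, E, F}; {E} is not a superkey, so BCNF fails.
E -> C, F has non-prime {C, F} on the right and a non-superkey on the left, so 3NF fails.
The proper key subset {B} of {A, B} determines non-prime {C}, so the relation is not even in 2NF.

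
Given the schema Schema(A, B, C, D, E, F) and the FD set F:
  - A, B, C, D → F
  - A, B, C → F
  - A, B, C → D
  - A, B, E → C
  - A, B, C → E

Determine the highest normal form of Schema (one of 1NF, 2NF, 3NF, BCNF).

BCNF

Candidate keys: {A, B, C}, {A, B, E}. Prime attributes: {A, B, C, E}.
Every FD has a superkey on the left, so the relation is in BCNF.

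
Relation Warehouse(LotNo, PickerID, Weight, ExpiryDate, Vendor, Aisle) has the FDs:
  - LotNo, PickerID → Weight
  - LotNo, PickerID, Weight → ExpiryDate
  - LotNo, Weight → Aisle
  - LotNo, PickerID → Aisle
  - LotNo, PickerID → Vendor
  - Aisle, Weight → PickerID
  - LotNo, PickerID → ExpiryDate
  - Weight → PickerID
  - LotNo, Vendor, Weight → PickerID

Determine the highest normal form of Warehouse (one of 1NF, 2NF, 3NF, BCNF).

Candidate keys: {LotNo, PickerID}, {LotNo, Weight}. Prime attributes: {LotNo, PickerID, Weight}.
For Aisle, Weight → PickerID we have {Aisle, Weight}⁺ = {Aisle, PickerID, Weight}; {Aisle, Weight} is not a superkey, so BCNF fails.
Since {PickerID} ⊆ prime attributes and every other non-superkey FD also has a prime right side, the schema is in 3NF.

3NF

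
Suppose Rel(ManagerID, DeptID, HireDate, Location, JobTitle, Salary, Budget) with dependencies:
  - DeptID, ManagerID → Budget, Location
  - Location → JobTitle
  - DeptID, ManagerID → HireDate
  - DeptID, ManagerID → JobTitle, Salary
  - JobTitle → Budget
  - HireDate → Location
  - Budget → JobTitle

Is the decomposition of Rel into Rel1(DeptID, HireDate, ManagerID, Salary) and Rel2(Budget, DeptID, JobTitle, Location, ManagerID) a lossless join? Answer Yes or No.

Yes

Common attributes: {DeptID, ManagerID}; their closure is {Budget, DeptID, HireDate, JobTitle, Location, ManagerID, Salary}.
Rel1 is contained in that closure, so Rel1 ∩ Rel2 → Rel1 holds and the join is lossless.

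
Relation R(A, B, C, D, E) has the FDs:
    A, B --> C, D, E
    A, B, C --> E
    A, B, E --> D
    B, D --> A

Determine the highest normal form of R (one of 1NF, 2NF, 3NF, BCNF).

BCNF

Candidate keys: {A, B}, {B, D}. Prime attributes: {A, B, D}.
The left-hand side of every FD is a superkey, so BCNF is satisfied.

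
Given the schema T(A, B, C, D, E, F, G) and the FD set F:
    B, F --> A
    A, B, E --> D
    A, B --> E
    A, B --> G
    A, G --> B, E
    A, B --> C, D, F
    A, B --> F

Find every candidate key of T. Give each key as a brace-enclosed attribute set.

{A, B}, {A, G}, {B, F}

{A, B}⁺ = {A, B, C, D, E, F, G}, which is every attribute, so {A, B} is a candidate key.
{A, G}⁺ = {A, B, C, D, E, F, G}, which is every attribute, so {A, G} is a candidate key.
{B, F}⁺ = {A, B, C, D, E, F, G}, which is every attribute, so {B, F} is a candidate key.
These are minimal and exhaustive — every other superkey contains one of them.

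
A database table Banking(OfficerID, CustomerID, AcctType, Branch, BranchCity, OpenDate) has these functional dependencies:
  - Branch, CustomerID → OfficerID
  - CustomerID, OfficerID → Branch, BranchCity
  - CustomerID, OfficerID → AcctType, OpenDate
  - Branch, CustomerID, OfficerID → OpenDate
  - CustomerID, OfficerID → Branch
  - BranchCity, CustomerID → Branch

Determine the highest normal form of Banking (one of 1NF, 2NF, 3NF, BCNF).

BCNF

Candidate keys: {Branch, CustomerID}, {BranchCity, CustomerID}, {CustomerID, OfficerID}. Prime attributes: {Branch, BranchCity, CustomerID, OfficerID}.
The left-hand side of every FD is a superkey, so BCNF is satisfied.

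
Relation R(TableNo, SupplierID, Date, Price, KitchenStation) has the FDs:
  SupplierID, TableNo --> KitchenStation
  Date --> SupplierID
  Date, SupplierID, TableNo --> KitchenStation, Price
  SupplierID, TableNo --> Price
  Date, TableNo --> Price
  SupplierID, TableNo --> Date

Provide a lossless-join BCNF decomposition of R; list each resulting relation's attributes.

{Date, KitchenStation, Price, TableNo}; {Date, SupplierID}

Candidate keys of the original relation: {Date, TableNo}, {SupplierID, TableNo}.
Within {Date, KitchenStation, Price, SupplierID, TableNo}: {Date}⁺ ∩ {Date, KitchenStation, Price, SupplierID, TableNo} = {Date, SupplierID}, not the whole set, so Date --> SupplierID violates BCNF; decompose into {Date, SupplierID} and {Date, KitchenStation, Price, TableNo}.
{Date, SupplierID}: every determinant is a superkey — BCNF.
{Date, KitchenStation, Price, TableNo}: every determinant is a superkey — BCNF.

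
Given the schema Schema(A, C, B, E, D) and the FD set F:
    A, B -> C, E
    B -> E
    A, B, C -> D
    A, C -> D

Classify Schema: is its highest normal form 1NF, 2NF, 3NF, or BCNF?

1NF

Candidate key: {A, B}. Prime attributes: {A, B}.
B -> E: {B}⁺ = {B, E}, which is not all of the attributes, so the left side is not a superkey — BCNF is violated.
B -> E determines the non-prime attribute {E} from a non-superkey — 3NF is violated.
Since {B} ⊂ {A, B} and {B}⁺ ⊇ {E} with {E} non-prime, there is a partial dependency; 2NF fails.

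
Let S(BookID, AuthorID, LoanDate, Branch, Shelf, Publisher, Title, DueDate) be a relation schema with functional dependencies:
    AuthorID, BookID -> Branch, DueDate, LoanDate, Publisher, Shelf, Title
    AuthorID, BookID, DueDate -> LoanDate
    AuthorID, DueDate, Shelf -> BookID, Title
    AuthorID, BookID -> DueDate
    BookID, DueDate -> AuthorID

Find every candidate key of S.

{AuthorID, BookID} is a candidate key since {AuthorID, BookID}⁺ = {AuthorID, BookID, Branch, DueDate, LoanDate, Publisher, Shelf, Title} covers every attribute.
{BookID, DueDate} is a candidate key since {BookID, DueDate}⁺ = {AuthorID, BookID, Branch, DueDate, LoanDate, Publisher, Shelf, Title} covers every attribute.
{AuthorID, DueDate, Shelf} is a candidate key since {AuthorID, DueDate, Shelf}⁺ = {AuthorID, BookID, Branch, DueDate, LoanDate, Publisher, Shelf, Title} covers every attribute.
Any other superkey properly contains one of these, so there are no further candidate keys.

{AuthorID, BookID}, {AuthorID, DueDate, Shelf}, {BookID, DueDate}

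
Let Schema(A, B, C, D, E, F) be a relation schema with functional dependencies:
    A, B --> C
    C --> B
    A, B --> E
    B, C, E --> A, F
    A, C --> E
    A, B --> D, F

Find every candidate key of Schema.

{A, B}, {A, C}, {C, E}

Closure of {A, B} is {A, B, C, D, E, F}, the whole schema; {A, B} is a candidate key.
Closure of {A, C} is {A, B, C, D, E, F}, the whole schema; {A, C} is a candidate key.
Closure of {C, E} is {A, B, C, D, E, F}, the whole schema; {C, E} is a candidate key.
No proper subset of any of these is a key, and no other minimal superkey exists.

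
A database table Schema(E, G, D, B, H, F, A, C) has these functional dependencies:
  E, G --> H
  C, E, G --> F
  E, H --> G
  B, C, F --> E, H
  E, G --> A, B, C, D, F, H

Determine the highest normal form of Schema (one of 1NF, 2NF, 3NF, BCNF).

Candidate keys: {B, C, F}, {E, G}, {E, H}. Prime attributes: {B, C, E, F, G, H}.
Every FD has a superkey on the left, so the relation is in BCNF.

BCNF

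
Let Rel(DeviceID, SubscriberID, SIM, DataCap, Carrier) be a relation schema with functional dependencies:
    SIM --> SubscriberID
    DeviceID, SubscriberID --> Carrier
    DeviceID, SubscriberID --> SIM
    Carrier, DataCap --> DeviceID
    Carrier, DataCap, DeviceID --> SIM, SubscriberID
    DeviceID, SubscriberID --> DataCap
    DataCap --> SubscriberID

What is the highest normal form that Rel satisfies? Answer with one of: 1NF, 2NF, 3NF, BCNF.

3NF

Candidate keys: {Carrier, DataCap}, {DataCap, DeviceID}, {DeviceID, SIM}, {DeviceID, SubscriberID}. Prime attributes: {Carrier, DataCap, DeviceID, SIM, SubscriberID}.
SIM --> SubscriberID: {SIM}⁺ = {SIM, SubscriberID}, which is not all of the attributes, so the left side is not a superkey — BCNF is violated.
Its right-hand attributes {SubscriberID} are all prime, as are those of every other non-superkey FD — the relation is in 3NF.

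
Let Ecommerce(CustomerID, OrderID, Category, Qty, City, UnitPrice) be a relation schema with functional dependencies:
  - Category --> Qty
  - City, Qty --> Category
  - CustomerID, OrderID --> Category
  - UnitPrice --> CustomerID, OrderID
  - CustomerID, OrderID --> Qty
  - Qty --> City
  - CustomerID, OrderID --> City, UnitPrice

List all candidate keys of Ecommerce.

Closure of {UnitPrice} is {Category, City, CustomerID, OrderID, Qty, UnitPrice}, the whole schema; {UnitPrice} is a candidate key.
Closure of {CustomerID, OrderID} is {Category, City, CustomerID, OrderID, Qty, UnitPrice}, the whole schema; {CustomerID, OrderID} is a candidate key.
No proper subset of any of these is a key, and no other minimal superkey exists.

{CustomerID, OrderID}, {UnitPrice}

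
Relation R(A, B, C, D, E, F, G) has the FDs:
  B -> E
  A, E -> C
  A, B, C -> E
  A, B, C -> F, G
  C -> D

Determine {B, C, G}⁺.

{B, C, D, E, G}

Start with {B, C, G}.
B -> E applies; add {E} → now {B, C, E, G}.
C -> D applies; add {D} → now {B, C, D, E, G}.
No further FD applies.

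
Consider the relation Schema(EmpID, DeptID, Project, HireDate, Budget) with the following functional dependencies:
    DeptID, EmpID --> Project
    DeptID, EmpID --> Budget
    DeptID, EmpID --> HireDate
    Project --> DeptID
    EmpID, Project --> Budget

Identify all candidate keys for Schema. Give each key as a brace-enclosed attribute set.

{EmpID} never appears on the right of any FD, so every key must include it.
{DeptID, EmpID}⁺ = {Budget, DeptID, EmpID, HireDate, Project} — all of the relation — so {DeptID, EmpID} is a candidate key.
{EmpID, Project}⁺ = {Budget, DeptID, EmpID, HireDate, Project} — all of the relation — so {EmpID, Project} is a candidate key.
Any other superkey properly contains one of these, so there are no further candidate keys.

{DeptID, EmpID}, {EmpID, Project}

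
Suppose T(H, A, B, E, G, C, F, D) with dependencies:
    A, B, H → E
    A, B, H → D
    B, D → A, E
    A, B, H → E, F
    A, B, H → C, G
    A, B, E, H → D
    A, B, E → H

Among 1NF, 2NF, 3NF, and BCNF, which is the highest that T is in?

Candidate keys: {A, B, E}, {A, B, H}, {B, D}. Prime attributes: {A, B, D, E, H}.
Every FD has a superkey on the left, so the relation is in BCNF.

BCNF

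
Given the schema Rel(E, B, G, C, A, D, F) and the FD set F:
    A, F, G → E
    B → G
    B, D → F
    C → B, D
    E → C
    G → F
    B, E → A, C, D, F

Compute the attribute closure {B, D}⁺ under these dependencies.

{B, D, F, G}

Start with {B, D}.
B → G applies; add {G} → now {B, D, G}.
B, D → F applies; add {F} → now {B, D, F, G}.
No further FD applies.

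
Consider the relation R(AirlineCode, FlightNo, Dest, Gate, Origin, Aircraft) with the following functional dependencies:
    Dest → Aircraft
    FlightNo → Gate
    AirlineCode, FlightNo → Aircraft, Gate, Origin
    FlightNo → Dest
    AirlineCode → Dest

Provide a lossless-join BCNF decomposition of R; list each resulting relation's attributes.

{Aircraft, Dest}; {AirlineCode, FlightNo, Origin}; {Dest, FlightNo, Gate}

Candidate key of the original relation: {AirlineCode, FlightNo}.
Within {Aircraft, AirlineCode, Dest, FlightNo, Gate, Origin}: {Dest}⁺ ∩ {Aircraft, AirlineCode, Dest, FlightNo, Gate, Origin} = {Aircraft, Dest}, not the whole set, so Dest → Aircraft violates BCNF; decompose into {Aircraft, Dest} and {AirlineCode, Dest, FlightNo, Gate, Origin}.
{Aircraft, Dest}: every determinant is a superkey — BCNF.
Within {AirlineCode, Dest, FlightNo, Gate, Origin}: {FlightNo}⁺ ∩ {AirlineCode, Dest, FlightNo, Gate, Origin} = {Dest, FlightNo, Gate}, not the whole set, so FlightNo → Dest, Gate violates BCNF; decompose into {Dest, FlightNo, Gate} and {AirlineCode, FlightNo, Origin}.
{Dest, FlightNo, Gate}: every determinant is a superkey — BCNF.
{AirlineCode, FlightNo, Origin}: every determinant is a superkey — BCNF.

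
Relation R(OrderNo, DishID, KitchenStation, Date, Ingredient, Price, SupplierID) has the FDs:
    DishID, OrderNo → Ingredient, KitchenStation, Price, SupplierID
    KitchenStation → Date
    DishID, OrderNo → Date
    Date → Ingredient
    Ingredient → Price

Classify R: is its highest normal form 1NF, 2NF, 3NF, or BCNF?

2NF

Candidate key: {DishID, OrderNo}. Prime attributes: {DishID, OrderNo}.
KitchenStation → Date breaks BCNF: {KitchenStation}⁺ = {Date, Ingredient, KitchenStation, Price}, so {KitchenStation} is not a superkey.
KitchenStation → Date determines the non-prime attribute {Date} from a non-superkey — 3NF is violated.
No non-prime attribute depends on a proper subset of any candidate key, so 2NF holds.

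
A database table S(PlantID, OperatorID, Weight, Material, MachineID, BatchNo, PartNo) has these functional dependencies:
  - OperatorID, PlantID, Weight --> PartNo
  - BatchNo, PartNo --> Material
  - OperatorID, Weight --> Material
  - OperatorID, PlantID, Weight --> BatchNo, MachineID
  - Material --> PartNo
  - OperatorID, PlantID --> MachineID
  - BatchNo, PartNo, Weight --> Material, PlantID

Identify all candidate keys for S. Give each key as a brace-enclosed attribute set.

Attributes never on any right-hand side: {OperatorID, Weight} — every candidate key must contain all of them.
{BatchNo, OperatorID, Weight}⁺ = {BatchNo, MachineID, Material, OperatorID, PartNo, PlantID, Weight}, which is every attribute, so {BatchNo, OperatorID, Weight} is a candidate key.
{OperatorID, PlantID, Weight}⁺ = {BatchNo, MachineID, Material, OperatorID, PartNo, PlantID, Weight}, which is every attribute, so {OperatorID, PlantID, Weight} is a candidate key.
Any other superkey properly contains one of these, so there are no further candidate keys.

{BatchNo, OperatorID, Weight}, {OperatorID, PlantID, Weight}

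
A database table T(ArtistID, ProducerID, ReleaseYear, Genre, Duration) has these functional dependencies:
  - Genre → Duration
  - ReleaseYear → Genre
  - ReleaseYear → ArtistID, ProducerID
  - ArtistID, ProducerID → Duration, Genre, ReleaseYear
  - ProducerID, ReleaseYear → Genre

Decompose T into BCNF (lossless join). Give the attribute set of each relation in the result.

Candidate keys of the original relation: {ArtistID, ProducerID}, {ReleaseYear}.
In {ArtistID, Duration, Genre, ProducerID, ReleaseYear}, {Genre} is not a superkey ({Genre}⁺ restricted to this set is {Duration, Genre}), so split on Genre → Duration into {Duration, Genre} and {ArtistID, Genre, ProducerID, ReleaseYear}.
{Duration, Genre} is in BCNF.
{ArtistID, Genre, ProducerID, ReleaseYear} is in BCNF.

{ArtistID, Genre, ProducerID, ReleaseYear}; {Duration, Genre}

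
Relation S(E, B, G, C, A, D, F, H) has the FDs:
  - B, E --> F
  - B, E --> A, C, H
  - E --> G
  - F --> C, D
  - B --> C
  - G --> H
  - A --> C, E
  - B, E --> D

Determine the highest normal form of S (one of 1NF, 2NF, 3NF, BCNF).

Candidate keys: {A, B}, {B, E}. Prime attributes: {A, B, E}.
For E --> G we have {E}⁺ = {E, G, H}; {E} is not a superkey, so BCNF fails.
E --> G has non-prime {G} on the right and a non-superkey on the left, so 3NF fails.
The proper key subset {A} of {A, B} determines non-prime {C, G, H}, so the relation is not even in 2NF.

1NF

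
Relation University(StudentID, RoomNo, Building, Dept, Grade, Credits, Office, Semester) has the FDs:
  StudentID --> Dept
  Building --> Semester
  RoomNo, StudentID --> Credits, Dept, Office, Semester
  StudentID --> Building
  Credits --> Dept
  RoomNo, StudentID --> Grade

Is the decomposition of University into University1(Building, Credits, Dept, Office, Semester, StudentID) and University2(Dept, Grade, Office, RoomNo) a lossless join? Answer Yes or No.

University1 ∩ University2 = {Dept, Office}; its closure under F is {Dept, Office}.
The closure covers neither University1 nor University2 entirely; the join is not lossless.

No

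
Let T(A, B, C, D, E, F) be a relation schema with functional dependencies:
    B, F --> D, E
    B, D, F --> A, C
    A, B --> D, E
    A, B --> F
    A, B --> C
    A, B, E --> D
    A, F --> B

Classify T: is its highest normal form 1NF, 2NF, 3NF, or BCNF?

Candidate keys: {A, B}, {A, F}, {B, F}. Prime attributes: {A, B, F}.
The left-hand side of every FD is a superkey, so BCNF is satisfied.

BCNF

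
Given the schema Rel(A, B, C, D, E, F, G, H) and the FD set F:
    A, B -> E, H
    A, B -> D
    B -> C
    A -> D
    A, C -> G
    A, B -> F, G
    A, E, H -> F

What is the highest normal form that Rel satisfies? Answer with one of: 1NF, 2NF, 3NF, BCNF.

Candidate key: {A, B}. Prime attributes: {A, B}.
For B -> C we have {B}⁺ = {B, C}; {B} is not a superkey, so BCNF fails.
B -> C has non-prime {C} on the right and a non-superkey on the left, so 3NF fails.
{A} is a proper subset of the key {A, B}, and {A}⁺ contains the non-prime attribute {D} — a partial dependency, so 2NF is violated.

1NF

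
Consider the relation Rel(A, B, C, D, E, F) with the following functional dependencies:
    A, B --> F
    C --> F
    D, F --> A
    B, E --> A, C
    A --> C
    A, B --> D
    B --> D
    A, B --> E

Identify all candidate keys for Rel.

Attributes never on any right-hand side: {B} — every candidate key must contain it.
{A, B}⁺ = {A, B, C, D, E, F} — all of the relation — so {A, B} is a candidate key.
{B, C}⁺ = {A, B, C, D, E, F} — all of the relation — so {B, C} is a candidate key.
{B, E}⁺ = {A, B, C, D, E, F} — all of the relation — so {B, E} is a candidate key.
{B, F}⁺ = {A, B, C, D, E, F} — all of the relation — so {B, F} is a candidate key.
Any other superkey properly contains one of these, so there are no further candidate keys.

{A, B}, {B, C}, {B, E}, {B, F}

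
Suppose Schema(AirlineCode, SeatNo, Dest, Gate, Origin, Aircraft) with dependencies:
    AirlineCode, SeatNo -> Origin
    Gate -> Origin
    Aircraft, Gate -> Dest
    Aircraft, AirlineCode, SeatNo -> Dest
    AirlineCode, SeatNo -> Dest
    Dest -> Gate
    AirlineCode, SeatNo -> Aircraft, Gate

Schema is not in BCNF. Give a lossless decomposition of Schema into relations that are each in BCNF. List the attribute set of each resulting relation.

Candidate key of the original relation: {AirlineCode, SeatNo}.
{Aircraft, AirlineCode, Dest, Gate, Origin, SeatNo}: {Gate} determines {Gate, Origin} here but is not a superkey — split on Gate -> Origin, giving {Gate, Origin} and {Aircraft, AirlineCode, Dest, Gate, SeatNo}.
{Gate, Origin} has no BCNF violation.
{Aircraft, AirlineCode, Dest, Gate, SeatNo}: {Aircraft, Gate} determines {Aircraft, Dest, Gate} here but is not a superkey — split on Aircraft, Gate -> Dest, giving {Aircraft, Dest, Gate} and {Aircraft, AirlineCode, Gate, SeatNo}.
{Aircraft, Dest, Gate}: {Dest} determines {Dest, Gate} here but is not a superkey — split on Dest -> Gate, giving {Dest, Gate} and {Aircraft, Dest}.
{Dest, Gate} has no BCNF violation.
{Aircraft, Dest} has no BCNF violation.
{Aircraft, AirlineCode, Gate, SeatNo} has no BCNF violation.

{Aircraft, AirlineCode, Gate, SeatNo}; {Aircraft, Dest}; {Dest, Gate}; {Gate, Origin}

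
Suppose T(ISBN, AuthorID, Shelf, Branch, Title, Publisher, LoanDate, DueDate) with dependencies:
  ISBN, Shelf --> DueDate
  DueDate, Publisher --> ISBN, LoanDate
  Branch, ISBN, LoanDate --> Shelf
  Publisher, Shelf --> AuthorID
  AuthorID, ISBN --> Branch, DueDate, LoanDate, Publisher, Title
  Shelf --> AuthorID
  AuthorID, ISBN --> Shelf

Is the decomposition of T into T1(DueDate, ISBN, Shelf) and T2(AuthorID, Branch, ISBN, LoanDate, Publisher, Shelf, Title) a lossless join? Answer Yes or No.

Yes

Common attributes: {ISBN, Shelf}; their closure is {AuthorID, Branch, DueDate, ISBN, LoanDate, Publisher, Shelf, Title}.
Since T1 ⊆ {AuthorID, Branch, DueDate, ISBN, LoanDate, Publisher, Shelf, Title}, the intersection is a superkey of T1; the decomposition is lossless.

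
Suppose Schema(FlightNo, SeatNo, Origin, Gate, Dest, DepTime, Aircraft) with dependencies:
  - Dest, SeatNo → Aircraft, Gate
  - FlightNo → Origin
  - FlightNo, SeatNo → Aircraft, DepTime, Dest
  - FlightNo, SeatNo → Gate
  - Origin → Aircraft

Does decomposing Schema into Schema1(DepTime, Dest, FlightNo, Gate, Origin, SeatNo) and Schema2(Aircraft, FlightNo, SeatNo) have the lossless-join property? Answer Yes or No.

The shared attributes are {FlightNo, SeatNo} and {FlightNo, SeatNo}⁺ = {Aircraft, DepTime, Dest, FlightNo, Gate, Origin, SeatNo}.
This includes all of Schema1, so the common attributes are a superkey of Schema1 — the join is lossless.

Yes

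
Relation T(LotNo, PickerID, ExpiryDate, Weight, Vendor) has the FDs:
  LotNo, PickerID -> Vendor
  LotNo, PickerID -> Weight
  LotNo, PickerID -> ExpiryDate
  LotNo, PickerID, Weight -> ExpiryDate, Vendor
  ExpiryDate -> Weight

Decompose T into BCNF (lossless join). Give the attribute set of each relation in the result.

Candidate key of the original relation: {LotNo, PickerID}.
Within {ExpiryDate, LotNo, PickerID, Vendor, Weight}: {ExpiryDate}⁺ ∩ {ExpiryDate, LotNo, PickerID, Vendor, Weight} = {ExpiryDate, Weight}, not the whole set, so ExpiryDate -> Weight violates BCNF; decompose into {ExpiryDate, Weight} and {ExpiryDate, LotNo, PickerID, Vendor}.
{ExpiryDate, Weight}: every determinant is a superkey — BCNF.
{ExpiryDate, LotNo, PickerID, Vendor}: every determinant is a superkey — BCNF.

{ExpiryDate, LotNo, PickerID, Vendor}; {ExpiryDate, Weight}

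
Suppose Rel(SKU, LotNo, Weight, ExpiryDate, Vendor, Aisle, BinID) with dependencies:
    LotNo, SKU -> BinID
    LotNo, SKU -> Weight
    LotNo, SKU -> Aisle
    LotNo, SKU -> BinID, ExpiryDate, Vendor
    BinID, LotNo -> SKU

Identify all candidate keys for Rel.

{BinID, LotNo}, {LotNo, SKU}

Attributes never on any right-hand side: {LotNo} — every candidate key must contain it.
Closure of {BinID, LotNo} is {Aisle, BinID, ExpiryDate, LotNo, SKU, Vendor, Weight}, the whole schema; {BinID, LotNo} is a candidate key.
Closure of {LotNo, SKU} is {Aisle, BinID, ExpiryDate, LotNo, SKU, Vendor, Weight}, the whole schema; {LotNo, SKU} is a candidate key.
Any other superkey properly contains one of these, so there are no further candidate keys.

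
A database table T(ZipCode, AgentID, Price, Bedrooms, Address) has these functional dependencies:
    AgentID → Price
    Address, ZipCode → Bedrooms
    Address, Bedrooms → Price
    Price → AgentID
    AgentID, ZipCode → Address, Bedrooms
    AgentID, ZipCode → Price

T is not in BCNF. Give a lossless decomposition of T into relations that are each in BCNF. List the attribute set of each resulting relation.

{Address, AgentID, Bedrooms}; {Address, Bedrooms, ZipCode}; {AgentID, Price}

Candidate keys of the original relation: {Address, ZipCode}, {AgentID, ZipCode}, {Price, ZipCode}.
In {Address, AgentID, Bedrooms, Price, ZipCode}, {AgentID} is not a superkey ({AgentID}⁺ restricted to this set is {AgentID, Price}), so split on AgentID → Price into {AgentID, Price} and {Address, AgentID, Bedrooms, ZipCode}.
{AgentID, Price}: every determinant is a superkey — BCNF.
In {Address, AgentID, Bedrooms, ZipCode}, {Address, Bedrooms} is not a superkey ({Address, Bedrooms}⁺ restricted to this set is {Address, AgentID, Bedrooms}), so split on Address, Bedrooms → AgentID into {Address, AgentID, Bedrooms} and {Address, Bedrooms, ZipCode}.
{Address, AgentID, Bedrooms}: every determinant is a superkey — BCNF.
{Address, Bedrooms, ZipCode}: every determinant is a superkey — BCNF.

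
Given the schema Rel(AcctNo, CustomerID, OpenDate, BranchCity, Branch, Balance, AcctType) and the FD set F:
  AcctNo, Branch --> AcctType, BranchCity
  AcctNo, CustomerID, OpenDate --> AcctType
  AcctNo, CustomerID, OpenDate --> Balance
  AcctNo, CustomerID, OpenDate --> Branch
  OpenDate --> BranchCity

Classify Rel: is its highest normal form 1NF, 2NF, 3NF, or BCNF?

1NF

Candidate key: {AcctNo, CustomerID, OpenDate}. Prime attributes: {AcctNo, CustomerID, OpenDate}.
AcctNo, Branch --> AcctType, BranchCity breaks BCNF: {AcctNo, Branch}⁺ = {AcctNo, AcctType, Branch, BranchCity}, so {AcctNo, Branch} is not a superkey.
Because {AcctType, BranchCity} are non-prime and the left side of AcctNo, Branch --> AcctType, BranchCity is not a superkey, the relation is not in 3NF.
Since {OpenDate} ⊂ {AcctNo, CustomerID, OpenDate} and {OpenDate}⁺ ⊇ {BranchCity} with {BranchCity} non-prime, there is a partial dependency; 2NF fails.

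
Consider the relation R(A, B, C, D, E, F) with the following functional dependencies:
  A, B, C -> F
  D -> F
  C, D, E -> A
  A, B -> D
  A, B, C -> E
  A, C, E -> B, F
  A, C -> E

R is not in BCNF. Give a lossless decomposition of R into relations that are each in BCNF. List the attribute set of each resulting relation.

Candidate keys of the original relation: {A, C}, {C, D, E}.
In {A, B, C, D, E, F}, {D} is not a superkey ({D}⁺ restricted to this set is {D, F}), so split on D -> F into {D, F} and {A, B, C, D, E}.
{D, F}: every determinant is a superkey — BCNF.
In {A, B, C, D, E}, {A, B} is not a superkey ({A, B}⁺ restricted to this set is {A, B, D}), so split on A, B -> D into {A, B, D} and {A, B, C, E}.
{A, B, D}: every determinant is a superkey — BCNF.
{A, B, C, E}: every determinant is a superkey — BCNF.

{A, B, C, E}; {A, B, D}; {D, F}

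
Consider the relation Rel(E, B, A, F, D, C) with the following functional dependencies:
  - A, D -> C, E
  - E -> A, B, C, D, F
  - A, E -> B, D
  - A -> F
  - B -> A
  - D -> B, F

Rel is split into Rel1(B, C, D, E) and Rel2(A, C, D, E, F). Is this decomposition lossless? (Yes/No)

Common attributes: {C, D, E}; their closure is {A, B, C, D, E, F}.
This includes all of Rel1, so the common attributes are a superkey of Rel1 — the join is lossless.

Yes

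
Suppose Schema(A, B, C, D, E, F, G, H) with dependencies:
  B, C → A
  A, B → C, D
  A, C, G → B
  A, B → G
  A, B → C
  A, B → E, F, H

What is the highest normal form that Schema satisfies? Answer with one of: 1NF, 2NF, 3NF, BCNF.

BCNF

Candidate keys: {A, B}, {A, C, G}, {B, C}. Prime attributes: {A, B, C, G}.
Each dependency's left side is a superkey — BCNF holds.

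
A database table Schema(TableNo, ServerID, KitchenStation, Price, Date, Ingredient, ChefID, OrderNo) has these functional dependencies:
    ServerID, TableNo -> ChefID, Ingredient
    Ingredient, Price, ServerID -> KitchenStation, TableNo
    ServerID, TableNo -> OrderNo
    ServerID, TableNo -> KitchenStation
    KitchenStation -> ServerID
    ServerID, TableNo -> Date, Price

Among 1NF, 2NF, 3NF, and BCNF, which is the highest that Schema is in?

3NF

Candidate keys: {Ingredient, KitchenStation, Price}, {Ingredient, Price, ServerID}, {KitchenStation, TableNo}, {ServerID, TableNo}. Prime attributes: {Ingredient, KitchenStation, Price, ServerID, TableNo}.
For KitchenStation -> ServerID we have {KitchenStation}⁺ = {KitchenStation, ServerID}; {KitchenStation} is not a superkey, so BCNF fails.
Its right-hand attributes {ServerID} are all prime, as are those of every other non-superkey FD — the relation is in 3NF.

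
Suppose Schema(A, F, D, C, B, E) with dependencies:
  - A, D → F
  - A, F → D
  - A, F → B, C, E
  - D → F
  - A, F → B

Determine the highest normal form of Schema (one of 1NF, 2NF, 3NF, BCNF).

Candidate keys: {A, D}, {A, F}. Prime attributes: {A, D, F}.
D → F: {D}⁺ = {D, F}, which is not all of the attributes, so the left side is not a superkey — BCNF is violated.
Since {F} ⊆ prime attributes and every other non-superkey FD also has a prime right side, the schema is in 3NF.

3NF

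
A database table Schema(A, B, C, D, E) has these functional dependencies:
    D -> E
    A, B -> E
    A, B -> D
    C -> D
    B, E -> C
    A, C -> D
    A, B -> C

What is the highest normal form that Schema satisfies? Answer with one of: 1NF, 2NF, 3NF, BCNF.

2NF

Candidate key: {A, B}. Prime attributes: {A, B}.
D -> E: {D}⁺ = {D, E}, which is not all of the attributes, so the left side is not a superkey — BCNF is violated.
D -> E has non-prime {E} on the right and a non-superkey on the left, so 3NF fails.
No proper subset of a key has a non-prime attribute in its closure, so there is no partial dependency; 2NF holds.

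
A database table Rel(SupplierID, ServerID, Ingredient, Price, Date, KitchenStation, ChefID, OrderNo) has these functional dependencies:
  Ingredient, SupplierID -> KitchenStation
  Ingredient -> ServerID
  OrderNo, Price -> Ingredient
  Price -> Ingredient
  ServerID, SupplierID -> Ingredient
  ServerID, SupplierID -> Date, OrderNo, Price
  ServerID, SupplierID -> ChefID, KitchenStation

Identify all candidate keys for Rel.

No FD produces {SupplierID}, so it must be in every candidate key.
{Ingredient, SupplierID}⁺ = {ChefID, Date, Ingredient, KitchenStation, OrderNo, Price, ServerID, SupplierID} — all of the relation — so {Ingredient, SupplierID} is a candidate key.
{Price, SupplierID}⁺ = {ChefID, Date, Ingredient, KitchenStation, OrderNo, Price, ServerID, SupplierID} — all of the relation — so {Price, SupplierID} is a candidate key.
{ServerID, SupplierID}⁺ = {ChefID, Date, Ingredient, KitchenStation, OrderNo, Price, ServerID, SupplierID} — all of the relation — so {ServerID, SupplierID} is a candidate key.
No proper subset of any of these is a key, and no other minimal superkey exists.

{Ingredient, SupplierID}, {Price, SupplierID}, {ServerID, SupplierID}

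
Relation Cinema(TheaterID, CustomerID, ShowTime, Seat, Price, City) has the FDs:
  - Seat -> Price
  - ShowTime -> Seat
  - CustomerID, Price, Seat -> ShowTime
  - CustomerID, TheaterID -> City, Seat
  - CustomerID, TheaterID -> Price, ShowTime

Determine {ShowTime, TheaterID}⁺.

Start with {ShowTime, TheaterID}.
ShowTime -> Seat applies; add {Seat} → now {Seat, ShowTime, TheaterID}.
Seat -> Price applies; add {Price} → now {Price, Seat, ShowTime, TheaterID}.
No further FD applies.

{Price, Seat, ShowTime, TheaterID}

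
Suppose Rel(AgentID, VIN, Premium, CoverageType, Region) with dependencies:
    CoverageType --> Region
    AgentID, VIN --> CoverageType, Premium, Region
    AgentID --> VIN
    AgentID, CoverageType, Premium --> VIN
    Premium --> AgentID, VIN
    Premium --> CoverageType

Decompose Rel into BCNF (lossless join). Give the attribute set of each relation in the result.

Candidate keys of the original relation: {AgentID}, {Premium}.
In {AgentID, CoverageType, Premium, Region, VIN}, {CoverageType} is not a superkey ({CoverageType}⁺ restricted to this set is {CoverageType, Region}), so split on CoverageType --> Region into {CoverageType, Region} and {AgentID, CoverageType, Premium, VIN}.
{CoverageType, Region} is in BCNF.
{AgentID, CoverageType, Premium, VIN} is in BCNF.

{AgentID, CoverageType, Premium, VIN}; {CoverageType, Region}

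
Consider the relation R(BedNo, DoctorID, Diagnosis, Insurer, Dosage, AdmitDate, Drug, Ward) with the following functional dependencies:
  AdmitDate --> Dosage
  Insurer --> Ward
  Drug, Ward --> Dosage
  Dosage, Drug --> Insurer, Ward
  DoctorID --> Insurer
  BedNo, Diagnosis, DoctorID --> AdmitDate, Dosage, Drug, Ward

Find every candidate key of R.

{BedNo, Diagnosis, DoctorID}

No FD produces {BedNo, Diagnosis, DoctorID}, so they must be in every candidate key.
Closure of {BedNo, Diagnosis, DoctorID} is {AdmitDate, BedNo, Diagnosis, DoctorID, Dosage, Drug, Insurer, Ward}, the whole schema; {BedNo, Diagnosis, DoctorID} is a candidate key.
No smaller or unrelated set reaches every attribute, so there are no other keys.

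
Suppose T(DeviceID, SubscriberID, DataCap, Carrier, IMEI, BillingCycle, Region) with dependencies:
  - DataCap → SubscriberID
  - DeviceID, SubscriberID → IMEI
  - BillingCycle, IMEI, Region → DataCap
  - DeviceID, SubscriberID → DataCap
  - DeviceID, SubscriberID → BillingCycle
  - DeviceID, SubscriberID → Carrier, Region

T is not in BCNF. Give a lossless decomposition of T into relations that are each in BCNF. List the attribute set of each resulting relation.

Candidate keys of the original relation: {BillingCycle, DeviceID, IMEI, Region}, {DataCap, DeviceID}, {DeviceID, SubscriberID}.
In {BillingCycle, Carrier, DataCap, DeviceID, IMEI, Region, SubscriberID}, {DataCap} is not a superkey ({DataCap}⁺ restricted to this set is {DataCap, SubscriberID}), so split on DataCap → SubscriberID into {DataCap, SubscriberID} and {BillingCycle, Carrier, DataCap, DeviceID, IMEI, Region}.
{DataCap, SubscriberID} is in BCNF.
In {BillingCycle, Carrier, DataCap, DeviceID, IMEI, Region}, {BillingCycle, IMEI, Region} is not a superkey ({BillingCycle, IMEI, Region}⁺ restricted to this set is {BillingCycle, DataCap, IMEI, Region}), so split on BillingCycle, IMEI, Region → DataCap into {BillingCycle, DataCap, IMEI, Region} and {BillingCycle, Carrier, DeviceID, IMEI, Region}.
{BillingCycle, DataCap, IMEI, Region} is in BCNF.
{BillingCycle, Carrier, DeviceID, IMEI, Region} is in BCNF.

{BillingCycle, Carrier, DeviceID, IMEI, Region}; {BillingCycle, DataCap, IMEI, Region}; {DataCap, SubscriberID}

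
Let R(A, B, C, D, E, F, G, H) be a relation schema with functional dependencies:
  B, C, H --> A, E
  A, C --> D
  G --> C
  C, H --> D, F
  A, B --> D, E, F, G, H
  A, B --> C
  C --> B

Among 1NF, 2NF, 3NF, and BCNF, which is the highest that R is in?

Candidate keys: {A, B}, {A, C}, {A, G}, {C, H}, {G, H}. Prime attributes: {A, B, C, G, H}.
G --> C: {G}⁺ = {B, C, G}, which is not all of the attributes, so the left side is not a superkey — BCNF is violated.
Since {C} ⊆ prime attributes and every other non-superkey FD also has a prime right side, the schema is in 3NF.

3NF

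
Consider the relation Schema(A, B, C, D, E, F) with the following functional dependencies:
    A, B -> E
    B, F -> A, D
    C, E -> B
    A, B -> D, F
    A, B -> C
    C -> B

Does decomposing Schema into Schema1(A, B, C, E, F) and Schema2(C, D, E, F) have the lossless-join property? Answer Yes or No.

Common attributes: {C, E, F}; their closure is {A, B, C, D, E, F}.
Schema1 is contained in that closure, so Schema1 ∩ Schema2 -> Schema1 holds and the join is lossless.

Yes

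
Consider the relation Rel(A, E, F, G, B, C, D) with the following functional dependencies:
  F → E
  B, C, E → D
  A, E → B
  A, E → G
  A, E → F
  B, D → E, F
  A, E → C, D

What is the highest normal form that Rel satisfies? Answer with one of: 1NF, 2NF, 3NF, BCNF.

Candidate keys: {A, B, D}, {A, E}, {A, F}. Prime attributes: {A, B, D, E, F}.
F → E: {F}⁺ = {E, F}, which is not all of the attributes, so the left side is not a superkey — BCNF is violated.
Its right-hand attributes {E} are all prime, as are those of every other non-superkey FD — the relation is in 3NF.

3NF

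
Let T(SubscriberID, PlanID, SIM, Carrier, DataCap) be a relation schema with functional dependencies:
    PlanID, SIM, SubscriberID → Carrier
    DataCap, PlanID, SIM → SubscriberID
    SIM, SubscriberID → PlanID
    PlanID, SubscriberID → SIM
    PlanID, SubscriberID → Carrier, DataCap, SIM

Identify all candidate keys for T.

{PlanID, SubscriberID} is a candidate key since {PlanID, SubscriberID}⁺ = {Carrier, DataCap, PlanID, SIM, SubscriberID} covers every attribute.
{SIM, SubscriberID} is a candidate key since {SIM, SubscriberID}⁺ = {Carrier, DataCap, PlanID, SIM, SubscriberID} covers every attribute.
{DataCap, PlanID, SIM} is a candidate key since {DataCap, PlanID, SIM}⁺ = {Carrier, DataCap, PlanID, SIM, SubscriberID} covers every attribute.
These are minimal and exhaustive — every other superkey contains one of them.

{DataCap, PlanID, SIM}, {PlanID, SubscriberID}, {SIM, SubscriberID}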